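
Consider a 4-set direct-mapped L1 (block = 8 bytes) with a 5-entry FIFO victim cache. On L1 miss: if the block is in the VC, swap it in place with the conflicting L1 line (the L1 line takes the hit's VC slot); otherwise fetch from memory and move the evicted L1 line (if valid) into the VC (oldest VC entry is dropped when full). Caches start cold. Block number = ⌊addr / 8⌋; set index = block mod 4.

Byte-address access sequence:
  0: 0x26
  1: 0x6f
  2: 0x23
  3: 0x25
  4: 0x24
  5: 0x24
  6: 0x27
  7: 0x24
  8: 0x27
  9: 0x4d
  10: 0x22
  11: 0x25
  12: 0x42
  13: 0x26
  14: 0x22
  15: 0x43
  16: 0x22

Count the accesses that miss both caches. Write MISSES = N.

MISSES = 4

#0 0x26→b4/s0 MISS; vc=[]
#1 0x6f→b13/s1 MISS; vc=[]
#2 0x23→b4/s0 L1-HIT; vc=[]
#3 0x25→b4/s0 L1-HIT; vc=[]
#4 0x24→b4/s0 L1-HIT; vc=[]
#5 0x24→b4/s0 L1-HIT; vc=[]
#6 0x27→b4/s0 L1-HIT; vc=[]
#7 0x24→b4/s0 L1-HIT; vc=[]
#8 0x27→b4/s0 L1-HIT; vc=[]
#9 0x4d→b9/s1 MISS; vc=[13]
#10 0x22→b4/s0 L1-HIT; vc=[13]
#11 0x25→b4/s0 L1-HIT; vc=[13]
#12 0x42→b8/s0 MISS; vc=[13,4]
#13 0x26→b4/s0 VC-HIT; vc=[13,8]
#14 0x22→b4/s0 L1-HIT; vc=[13,8]
#15 0x43→b8/s0 VC-HIT; vc=[13,4]
#16 0x22→b4/s0 VC-HIT; vc=[13,8]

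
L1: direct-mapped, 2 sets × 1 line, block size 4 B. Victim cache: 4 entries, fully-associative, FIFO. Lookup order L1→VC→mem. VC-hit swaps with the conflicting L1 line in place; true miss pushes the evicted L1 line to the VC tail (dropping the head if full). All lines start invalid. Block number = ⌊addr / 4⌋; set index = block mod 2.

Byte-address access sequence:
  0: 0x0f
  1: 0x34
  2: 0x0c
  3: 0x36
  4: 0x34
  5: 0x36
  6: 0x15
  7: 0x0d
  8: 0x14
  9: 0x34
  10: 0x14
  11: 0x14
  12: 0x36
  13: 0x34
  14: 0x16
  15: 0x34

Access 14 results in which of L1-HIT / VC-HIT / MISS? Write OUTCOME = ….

OUTCOME = VC-HIT

0: 0xf (blk 3, set 1) → MISS  vc=[]
1: 0x34 (blk 13, set 1) → MISS  vc=[3]
2: 0xc (blk 3, set 1) → VC-HIT  vc=[13]
3: 0x36 (blk 13, set 1) → VC-HIT  vc=[3]
4: 0x34 (blk 13, set 1) → L1-HIT  vc=[3]
5: 0x36 (blk 13, set 1) → L1-HIT  vc=[3]
6: 0x15 (blk 5, set 1) → MISS  vc=[3, 13]
7: 0xd (blk 3, set 1) → VC-HIT  vc=[5, 13]
8: 0x14 (blk 5, set 1) → VC-HIT  vc=[3, 13]
9: 0x34 (blk 13, set 1) → VC-HIT  vc=[3, 5]
10: 0x14 (blk 5, set 1) → VC-HIT  vc=[3, 13]
11: 0x14 (blk 5, set 1) → L1-HIT  vc=[3, 13]
12: 0x36 (blk 13, set 1) → VC-HIT  vc=[3, 5]
13: 0x34 (blk 13, set 1) → L1-HIT  vc=[3, 5]
14: 0x16 (blk 5, set 1) → VC-HIT  vc=[3, 13]
15: 0x34 (blk 13, set 1) → VC-HIT  vc=[3, 5]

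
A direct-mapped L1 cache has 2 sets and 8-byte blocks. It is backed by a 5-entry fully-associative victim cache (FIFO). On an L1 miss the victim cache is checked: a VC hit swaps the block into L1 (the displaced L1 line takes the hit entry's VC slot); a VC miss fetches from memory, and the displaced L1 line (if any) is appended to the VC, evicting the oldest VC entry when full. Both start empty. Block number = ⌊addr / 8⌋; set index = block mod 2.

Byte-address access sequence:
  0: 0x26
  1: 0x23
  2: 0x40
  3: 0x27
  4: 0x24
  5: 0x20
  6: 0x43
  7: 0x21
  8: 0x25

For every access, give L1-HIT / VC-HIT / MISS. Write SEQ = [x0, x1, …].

0: 0x26 (blk 4, set 0) → MISS  vc=[]
1: 0x23 (blk 4, set 0) → L1-HIT  vc=[]
2: 0x40 (blk 8, set 0) → MISS  vc=[4]
3: 0x27 (blk 4, set 0) → VC-HIT  vc=[8]
4: 0x24 (blk 4, set 0) → L1-HIT  vc=[8]
5: 0x20 (blk 4, set 0) → L1-HIT  vc=[8]
6: 0x43 (blk 8, set 0) → VC-HIT  vc=[4]
7: 0x21 (blk 4, set 0) → VC-HIT  vc=[8]
8: 0x25 (blk 4, set 0) → L1-HIT  vc=[8]

SEQ = [MISS, L1-HIT, MISS, VC-HIT, L1-HIT, L1-HIT, VC-HIT, VC-HIT, L1-HIT]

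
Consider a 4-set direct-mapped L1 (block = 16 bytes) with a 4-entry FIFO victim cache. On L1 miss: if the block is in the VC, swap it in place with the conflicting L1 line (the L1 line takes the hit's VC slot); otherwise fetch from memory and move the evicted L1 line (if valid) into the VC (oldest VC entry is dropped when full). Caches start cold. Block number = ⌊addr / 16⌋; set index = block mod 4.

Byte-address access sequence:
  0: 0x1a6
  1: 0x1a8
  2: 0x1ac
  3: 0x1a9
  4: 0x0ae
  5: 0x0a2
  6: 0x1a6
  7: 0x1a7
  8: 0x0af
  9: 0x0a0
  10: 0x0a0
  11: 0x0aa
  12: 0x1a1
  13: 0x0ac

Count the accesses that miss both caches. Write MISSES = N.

MISSES = 2

#0 0x1a6→b26/s2 MISS; vc=[]
#1 0x1a8→b26/s2 L1-HIT; vc=[]
#2 0x1ac→b26/s2 L1-HIT; vc=[]
#3 0x1a9→b26/s2 L1-HIT; vc=[]
#4 0xae→b10/s2 MISS; vc=[26]
#5 0xa2→b10/s2 L1-HIT; vc=[26]
#6 0x1a6→b26/s2 VC-HIT; vc=[10]
#7 0x1a7→b26/s2 L1-HIT; vc=[10]
#8 0xaf→b10/s2 VC-HIT; vc=[26]
#9 0xa0→b10/s2 L1-HIT; vc=[26]
#10 0xa0→b10/s2 L1-HIT; vc=[26]
#11 0xaa→b10/s2 L1-HIT; vc=[26]
#12 0x1a1→b26/s2 VC-HIT; vc=[10]
#13 0xac→b10/s2 VC-HIT; vc=[26]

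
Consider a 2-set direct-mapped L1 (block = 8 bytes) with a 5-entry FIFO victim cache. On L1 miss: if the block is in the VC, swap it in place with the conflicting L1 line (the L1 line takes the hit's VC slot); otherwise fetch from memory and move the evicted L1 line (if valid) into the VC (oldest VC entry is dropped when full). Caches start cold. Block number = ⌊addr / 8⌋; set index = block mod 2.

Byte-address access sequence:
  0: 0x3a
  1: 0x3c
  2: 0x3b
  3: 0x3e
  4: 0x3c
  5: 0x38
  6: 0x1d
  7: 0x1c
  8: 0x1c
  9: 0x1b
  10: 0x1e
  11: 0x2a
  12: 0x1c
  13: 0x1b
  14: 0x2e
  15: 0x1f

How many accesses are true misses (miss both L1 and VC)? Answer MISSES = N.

#0 0x3a→b7/s1 MISS; vc=[]
#1 0x3c→b7/s1 L1-HIT; vc=[]
#2 0x3b→b7/s1 L1-HIT; vc=[]
#3 0x3e→b7/s1 L1-HIT; vc=[]
#4 0x3c→b7/s1 L1-HIT; vc=[]
#5 0x38→b7/s1 L1-HIT; vc=[]
#6 0x1d→b3/s1 MISS; vc=[7]
#7 0x1c→b3/s1 L1-HIT; vc=[7]
#8 0x1c→b3/s1 L1-HIT; vc=[7]
#9 0x1b→b3/s1 L1-HIT; vc=[7]
#10 0x1e→b3/s1 L1-HIT; vc=[7]
#11 0x2a→b5/s1 MISS; vc=[7,3]
#12 0x1c→b3/s1 VC-HIT; vc=[7,5]
#13 0x1b→b3/s1 L1-HIT; vc=[7,5]
#14 0x2e→b5/s1 VC-HIT; vc=[7,3]
#15 0x1f→b3/s1 VC-HIT; vc=[7,5]

MISSES = 3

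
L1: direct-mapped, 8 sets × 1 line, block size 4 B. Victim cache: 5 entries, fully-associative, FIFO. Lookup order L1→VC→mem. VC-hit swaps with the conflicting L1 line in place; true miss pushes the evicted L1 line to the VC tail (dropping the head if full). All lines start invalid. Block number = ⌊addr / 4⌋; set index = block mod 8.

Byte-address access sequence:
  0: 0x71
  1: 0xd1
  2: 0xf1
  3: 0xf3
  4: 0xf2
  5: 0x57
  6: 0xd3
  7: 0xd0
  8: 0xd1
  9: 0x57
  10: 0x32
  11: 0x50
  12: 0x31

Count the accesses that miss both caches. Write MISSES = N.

MISSES = 6

0: 0x71 (blk 28, set 4) → MISS  vc=[]
1: 0xd1 (blk 52, set 4) → MISS  vc=[28]
2: 0xf1 (blk 60, set 4) → MISS  vc=[28, 52]
3: 0xf3 (blk 60, set 4) → L1-HIT  vc=[28, 52]
4: 0xf2 (blk 60, set 4) → L1-HIT  vc=[28, 52]
5: 0x57 (blk 21, set 5) → MISS  vc=[28, 52]
6: 0xd3 (blk 52, set 4) → VC-HIT  vc=[28, 60]
7: 0xd0 (blk 52, set 4) → L1-HIT  vc=[28, 60]
8: 0xd1 (blk 52, set 4) → L1-HIT  vc=[28, 60]
9: 0x57 (blk 21, set 5) → L1-HIT  vc=[28, 60]
10: 0x32 (blk 12, set 4) → MISS  vc=[28, 60, 52]
11: 0x50 (blk 20, set 4) → MISS  vc=[28, 60, 52, 12]
12: 0x31 (blk 12, set 4) → VC-HIT  vc=[28, 60, 52, 20]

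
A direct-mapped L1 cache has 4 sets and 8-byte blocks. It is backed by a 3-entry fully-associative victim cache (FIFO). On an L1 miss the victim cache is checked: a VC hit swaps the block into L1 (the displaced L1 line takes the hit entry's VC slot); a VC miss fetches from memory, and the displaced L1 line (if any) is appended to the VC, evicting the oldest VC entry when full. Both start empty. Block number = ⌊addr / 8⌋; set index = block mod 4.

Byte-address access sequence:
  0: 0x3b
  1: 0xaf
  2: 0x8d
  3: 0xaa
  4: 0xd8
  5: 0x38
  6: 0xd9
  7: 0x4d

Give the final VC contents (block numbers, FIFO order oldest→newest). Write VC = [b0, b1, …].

  [0] addr=0x3b blk=7 s=3: MISS | VC []
  [1] addr=0xaf blk=21 s=1: MISS | VC []
  [2] addr=0x8d blk=17 s=1: MISS | VC [21]
  [3] addr=0xaa blk=21 s=1: VC-HIT | VC [17]
  [4] addr=0xd8 blk=27 s=3: MISS | VC [17, 7]
  [5] addr=0x38 blk=7 s=3: VC-HIT | VC [17, 27]
  [6] addr=0xd9 blk=27 s=3: VC-HIT | VC [17, 7]
  [7] addr=0x4d blk=9 s=1: MISS | VC [17, 7, 21]

VC = [17, 7, 21]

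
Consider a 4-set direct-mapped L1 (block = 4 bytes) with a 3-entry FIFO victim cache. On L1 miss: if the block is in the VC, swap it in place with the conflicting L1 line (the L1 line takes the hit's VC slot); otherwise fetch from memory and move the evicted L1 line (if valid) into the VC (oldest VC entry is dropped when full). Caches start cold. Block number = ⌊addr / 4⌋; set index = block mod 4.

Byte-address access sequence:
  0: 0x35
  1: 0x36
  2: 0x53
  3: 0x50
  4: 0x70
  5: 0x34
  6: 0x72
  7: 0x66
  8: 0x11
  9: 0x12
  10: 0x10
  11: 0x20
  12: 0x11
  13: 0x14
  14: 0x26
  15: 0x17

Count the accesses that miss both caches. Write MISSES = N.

MISSES = 8

0: 0x35 (blk 13, set 1) → MISS  vc=[]
1: 0x36 (blk 13, set 1) → L1-HIT  vc=[]
2: 0x53 (blk 20, set 0) → MISS  vc=[]
3: 0x50 (blk 20, set 0) → L1-HIT  vc=[]
4: 0x70 (blk 28, set 0) → MISS  vc=[20]
5: 0x34 (blk 13, set 1) → L1-HIT  vc=[20]
6: 0x72 (blk 28, set 0) → L1-HIT  vc=[20]
7: 0x66 (blk 25, set 1) → MISS  vc=[20, 13]
8: 0x11 (blk 4, set 0) → MISS  vc=[20, 13, 28]
9: 0x12 (blk 4, set 0) → L1-HIT  vc=[20, 13, 28]
10: 0x10 (blk 4, set 0) → L1-HIT  vc=[20, 13, 28]
11: 0x20 (blk 8, set 0) → MISS  vc=[13, 28, 4]
12: 0x11 (blk 4, set 0) → VC-HIT  vc=[13, 28, 8]
13: 0x14 (blk 5, set 1) → MISS  vc=[28, 8, 25]
14: 0x26 (blk 9, set 1) → MISS  vc=[8, 25, 5]
15: 0x17 (blk 5, set 1) → VC-HIT  vc=[8, 25, 9]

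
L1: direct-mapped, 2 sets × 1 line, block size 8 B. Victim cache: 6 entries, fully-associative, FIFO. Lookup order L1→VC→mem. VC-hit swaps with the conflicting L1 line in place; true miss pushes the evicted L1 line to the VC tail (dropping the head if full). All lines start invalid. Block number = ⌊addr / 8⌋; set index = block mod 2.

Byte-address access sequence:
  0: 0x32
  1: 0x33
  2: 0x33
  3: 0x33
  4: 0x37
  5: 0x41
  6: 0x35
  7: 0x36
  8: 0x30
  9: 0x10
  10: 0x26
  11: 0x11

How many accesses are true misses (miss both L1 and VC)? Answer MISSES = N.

MISSES = 4

#0 0x32→b6/s0 MISS; vc=[]
#1 0x33→b6/s0 L1-HIT; vc=[]
#2 0x33→b6/s0 L1-HIT; vc=[]
#3 0x33→b6/s0 L1-HIT; vc=[]
#4 0x37→b6/s0 L1-HIT; vc=[]
#5 0x41→b8/s0 MISS; vc=[6]
#6 0x35→b6/s0 VC-HIT; vc=[8]
#7 0x36→b6/s0 L1-HIT; vc=[8]
#8 0x30→b6/s0 L1-HIT; vc=[8]
#9 0x10→b2/s0 MISS; vc=[8,6]
#10 0x26→b4/s0 MISS; vc=[8,6,2]
#11 0x11→b2/s0 VC-HIT; vc=[8,6,4]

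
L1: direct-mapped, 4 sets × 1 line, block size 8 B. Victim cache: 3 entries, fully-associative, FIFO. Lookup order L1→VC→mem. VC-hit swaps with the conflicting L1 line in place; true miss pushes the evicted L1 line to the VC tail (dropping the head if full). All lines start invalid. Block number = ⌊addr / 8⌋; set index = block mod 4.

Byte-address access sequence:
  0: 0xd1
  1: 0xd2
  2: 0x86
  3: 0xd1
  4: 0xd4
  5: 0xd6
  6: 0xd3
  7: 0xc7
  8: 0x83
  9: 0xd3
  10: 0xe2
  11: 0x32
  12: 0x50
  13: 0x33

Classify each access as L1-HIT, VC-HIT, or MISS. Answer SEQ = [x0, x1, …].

#0 0xd1→b26/s2 MISS; vc=[]
#1 0xd2→b26/s2 L1-HIT; vc=[]
#2 0x86→b16/s0 MISS; vc=[]
#3 0xd1→b26/s2 L1-HIT; vc=[]
#4 0xd4→b26/s2 L1-HIT; vc=[]
#5 0xd6→b26/s2 L1-HIT; vc=[]
#6 0xd3→b26/s2 L1-HIT; vc=[]
#7 0xc7→b24/s0 MISS; vc=[16]
#8 0x83→b16/s0 VC-HIT; vc=[24]
#9 0xd3→b26/s2 L1-HIT; vc=[24]
#10 0xe2→b28/s0 MISS; vc=[24,16]
#11 0x32→b6/s2 MISS; vc=[24,16,26]
#12 0x50→b10/s2 MISS; vc=[16,26,6]
#13 0x33→b6/s2 VC-HIT; vc=[16,26,10]

SEQ = [MISS, L1-HIT, MISS, L1-HIT, L1-HIT, L1-HIT, L1-HIT, MISS, VC-HIT, L1-HIT, MISS, MISS, MISS, VC-HIT]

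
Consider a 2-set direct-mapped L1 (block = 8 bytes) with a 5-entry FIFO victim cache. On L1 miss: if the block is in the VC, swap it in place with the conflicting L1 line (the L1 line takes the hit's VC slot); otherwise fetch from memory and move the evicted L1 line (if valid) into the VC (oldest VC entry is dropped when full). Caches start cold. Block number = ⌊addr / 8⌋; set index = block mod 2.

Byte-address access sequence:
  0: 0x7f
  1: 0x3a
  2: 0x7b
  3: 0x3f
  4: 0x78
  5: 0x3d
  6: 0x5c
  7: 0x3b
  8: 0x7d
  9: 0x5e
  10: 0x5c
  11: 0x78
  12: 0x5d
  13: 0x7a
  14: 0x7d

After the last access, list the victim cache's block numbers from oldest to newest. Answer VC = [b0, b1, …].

  [0] addr=0x7f blk=15 s=1: MISS | VC []
  [1] addr=0x3a blk=7 s=1: MISS | VC [15]
  [2] addr=0x7b blk=15 s=1: VC-HIT | VC [7]
  [3] addr=0x3f blk=7 s=1: VC-HIT | VC [15]
  [4] addr=0x78 blk=15 s=1: VC-HIT | VC [7]
  [5] addr=0x3d blk=7 s=1: VC-HIT | VC [15]
  [6] addr=0x5c blk=11 s=1: MISS | VC [15, 7]
  [7] addr=0x3b blk=7 s=1: VC-HIT | VC [15, 11]
  [8] addr=0x7d blk=15 s=1: VC-HIT | VC [7, 11]
  [9] addr=0x5e blk=11 s=1: VC-HIT | VC [7, 15]
  [10] addr=0x5c blk=11 s=1: L1-HIT | VC [7, 15]
  [11] addr=0x78 blk=15 s=1: VC-HIT | VC [7, 11]
  [12] addr=0x5d blk=11 s=1: VC-HIT | VC [7, 15]
  [13] addr=0x7a blk=15 s=1: VC-HIT | VC [7, 11]
  [14] addr=0x7d blk=15 s=1: L1-HIT | VC [7, 11]

VC = [7, 11]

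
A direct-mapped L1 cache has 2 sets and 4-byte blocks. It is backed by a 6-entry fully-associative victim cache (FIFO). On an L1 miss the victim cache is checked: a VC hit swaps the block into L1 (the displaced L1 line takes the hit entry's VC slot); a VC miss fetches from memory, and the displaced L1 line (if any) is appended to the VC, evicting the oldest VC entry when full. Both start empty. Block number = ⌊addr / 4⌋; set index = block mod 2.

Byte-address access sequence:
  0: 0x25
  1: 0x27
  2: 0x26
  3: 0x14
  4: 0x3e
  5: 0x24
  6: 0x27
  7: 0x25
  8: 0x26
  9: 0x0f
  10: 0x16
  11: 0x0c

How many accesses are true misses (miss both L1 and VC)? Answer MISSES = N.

#0 0x25→b9/s1 MISS; vc=[]
#1 0x27→b9/s1 L1-HIT; vc=[]
#2 0x26→b9/s1 L1-HIT; vc=[]
#3 0x14→b5/s1 MISS; vc=[9]
#4 0x3e→b15/s1 MISS; vc=[9,5]
#5 0x24→b9/s1 VC-HIT; vc=[15,5]
#6 0x27→b9/s1 L1-HIT; vc=[15,5]
#7 0x25→b9/s1 L1-HIT; vc=[15,5]
#8 0x26→b9/s1 L1-HIT; vc=[15,5]
#9 0xf→b3/s1 MISS; vc=[15,5,9]
#10 0x16→b5/s1 VC-HIT; vc=[15,3,9]
#11 0xc→b3/s1 VC-HIT; vc=[15,5,9]

MISSES = 4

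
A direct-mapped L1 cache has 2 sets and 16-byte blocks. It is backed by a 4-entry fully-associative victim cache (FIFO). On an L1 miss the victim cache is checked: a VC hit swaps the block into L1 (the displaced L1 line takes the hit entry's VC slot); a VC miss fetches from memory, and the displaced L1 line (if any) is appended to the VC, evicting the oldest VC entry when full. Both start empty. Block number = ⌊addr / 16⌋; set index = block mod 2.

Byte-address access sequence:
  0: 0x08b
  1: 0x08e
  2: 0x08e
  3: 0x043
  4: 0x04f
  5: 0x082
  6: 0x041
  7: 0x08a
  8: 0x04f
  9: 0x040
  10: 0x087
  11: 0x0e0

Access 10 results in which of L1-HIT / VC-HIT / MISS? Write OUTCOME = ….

#0 0x8b→b8/s0 MISS; vc=[]
#1 0x8e→b8/s0 L1-HIT; vc=[]
#2 0x8e→b8/s0 L1-HIT; vc=[]
#3 0x43→b4/s0 MISS; vc=[8]
#4 0x4f→b4/s0 L1-HIT; vc=[8]
#5 0x82→b8/s0 VC-HIT; vc=[4]
#6 0x41→b4/s0 VC-HIT; vc=[8]
#7 0x8a→b8/s0 VC-HIT; vc=[4]
#8 0x4f→b4/s0 VC-HIT; vc=[8]
#9 0x40→b4/s0 L1-HIT; vc=[8]
#10 0x87→b8/s0 VC-HIT; vc=[4]
#11 0xe0→b14/s0 MISS; vc=[4,8]

OUTCOME = VC-HIT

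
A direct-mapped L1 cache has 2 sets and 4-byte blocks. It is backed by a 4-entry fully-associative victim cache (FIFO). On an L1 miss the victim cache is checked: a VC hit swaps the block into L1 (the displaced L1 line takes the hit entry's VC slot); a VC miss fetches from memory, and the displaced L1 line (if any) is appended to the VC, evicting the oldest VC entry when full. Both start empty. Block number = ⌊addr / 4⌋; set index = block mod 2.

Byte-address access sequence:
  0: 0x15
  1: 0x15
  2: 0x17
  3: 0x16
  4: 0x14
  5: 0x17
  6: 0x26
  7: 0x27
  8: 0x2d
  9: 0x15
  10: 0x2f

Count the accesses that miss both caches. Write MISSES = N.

MISSES = 3

  [0] addr=0x15 blk=5 s=1: MISS | VC []
  [1] addr=0x15 blk=5 s=1: L1-HIT | VC []
  [2] addr=0x17 blk=5 s=1: L1-HIT | VC []
  [3] addr=0x16 blk=5 s=1: L1-HIT | VC []
  [4] addr=0x14 blk=5 s=1: L1-HIT | VC []
  [5] addr=0x17 blk=5 s=1: L1-HIT | VC []
  [6] addr=0x26 blk=9 s=1: MISS | VC [5]
  [7] addr=0x27 blk=9 s=1: L1-HIT | VC [5]
  [8] addr=0x2d blk=11 s=1: MISS | VC [5, 9]
  [9] addr=0x15 blk=5 s=1: VC-HIT | VC [11, 9]
  [10] addr=0x2f blk=11 s=1: VC-HIT | VC [5, 9]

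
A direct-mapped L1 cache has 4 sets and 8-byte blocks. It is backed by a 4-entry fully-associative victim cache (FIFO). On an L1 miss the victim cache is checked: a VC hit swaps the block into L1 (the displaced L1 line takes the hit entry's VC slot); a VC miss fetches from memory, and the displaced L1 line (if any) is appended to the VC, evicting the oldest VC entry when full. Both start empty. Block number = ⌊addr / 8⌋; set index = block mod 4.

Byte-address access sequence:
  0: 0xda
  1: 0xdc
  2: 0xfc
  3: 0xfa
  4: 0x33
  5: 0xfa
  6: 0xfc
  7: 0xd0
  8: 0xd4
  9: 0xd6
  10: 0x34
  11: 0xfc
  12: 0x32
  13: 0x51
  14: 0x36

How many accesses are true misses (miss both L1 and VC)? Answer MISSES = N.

MISSES = 5

#0 0xda→b27/s3 MISS; vc=[]
#1 0xdc→b27/s3 L1-HIT; vc=[]
#2 0xfc→b31/s3 MISS; vc=[27]
#3 0xfa→b31/s3 L1-HIT; vc=[27]
#4 0x33→b6/s2 MISS; vc=[27]
#5 0xfa→b31/s3 L1-HIT; vc=[27]
#6 0xfc→b31/s3 L1-HIT; vc=[27]
#7 0xd0→b26/s2 MISS; vc=[27,6]
#8 0xd4→b26/s2 L1-HIT; vc=[27,6]
#9 0xd6→b26/s2 L1-HIT; vc=[27,6]
#10 0x34→b6/s2 VC-HIT; vc=[27,26]
#11 0xfc→b31/s3 L1-HIT; vc=[27,26]
#12 0x32→b6/s2 L1-HIT; vc=[27,26]
#13 0x51→b10/s2 MISS; vc=[27,26,6]
#14 0x36→b6/s2 VC-HIT; vc=[27,26,10]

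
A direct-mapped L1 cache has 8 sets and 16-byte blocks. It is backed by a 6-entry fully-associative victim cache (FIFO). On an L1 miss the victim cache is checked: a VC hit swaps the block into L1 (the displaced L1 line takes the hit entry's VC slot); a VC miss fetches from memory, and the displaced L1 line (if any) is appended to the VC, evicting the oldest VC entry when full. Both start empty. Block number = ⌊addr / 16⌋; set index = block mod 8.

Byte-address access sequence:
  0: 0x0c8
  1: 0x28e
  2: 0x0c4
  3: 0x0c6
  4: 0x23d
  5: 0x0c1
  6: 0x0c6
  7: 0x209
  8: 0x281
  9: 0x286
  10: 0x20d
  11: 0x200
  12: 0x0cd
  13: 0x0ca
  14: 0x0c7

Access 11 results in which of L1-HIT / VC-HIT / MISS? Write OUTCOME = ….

OUTCOME = L1-HIT

#0 0xc8→b12/s4 MISS; vc=[]
#1 0x28e→b40/s0 MISS; vc=[]
#2 0xc4→b12/s4 L1-HIT; vc=[]
#3 0xc6→b12/s4 L1-HIT; vc=[]
#4 0x23d→b35/s3 MISS; vc=[]
#5 0xc1→b12/s4 L1-HIT; vc=[]
#6 0xc6→b12/s4 L1-HIT; vc=[]
#7 0x209→b32/s0 MISS; vc=[40]
#8 0x281→b40/s0 VC-HIT; vc=[32]
#9 0x286→b40/s0 L1-HIT; vc=[32]
#10 0x20d→b32/s0 VC-HIT; vc=[40]
#11 0x200→b32/s0 L1-HIT; vc=[40]
#12 0xcd→b12/s4 L1-HIT; vc=[40]
#13 0xca→b12/s4 L1-HIT; vc=[40]
#14 0xc7→b12/s4 L1-HIT; vc=[40]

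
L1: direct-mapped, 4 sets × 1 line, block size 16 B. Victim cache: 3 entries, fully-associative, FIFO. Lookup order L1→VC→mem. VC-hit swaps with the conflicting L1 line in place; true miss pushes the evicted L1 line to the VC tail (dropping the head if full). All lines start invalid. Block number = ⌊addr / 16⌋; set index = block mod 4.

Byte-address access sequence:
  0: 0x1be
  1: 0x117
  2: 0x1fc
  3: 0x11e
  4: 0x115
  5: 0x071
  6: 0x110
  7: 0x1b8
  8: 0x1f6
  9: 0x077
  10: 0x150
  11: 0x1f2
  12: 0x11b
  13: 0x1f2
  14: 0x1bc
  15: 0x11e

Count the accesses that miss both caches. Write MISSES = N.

MISSES = 5

0: 0x1be (blk 27, set 3) → MISS  vc=[]
1: 0x117 (blk 17, set 1) → MISS  vc=[]
2: 0x1fc (blk 31, set 3) → MISS  vc=[27]
3: 0x11e (blk 17, set 1) → L1-HIT  vc=[27]
4: 0x115 (blk 17, set 1) → L1-HIT  vc=[27]
5: 0x71 (blk 7, set 3) → MISS  vc=[27, 31]
6: 0x110 (blk 17, set 1) → L1-HIT  vc=[27, 31]
7: 0x1b8 (blk 27, set 3) → VC-HIT  vc=[7, 31]
8: 0x1f6 (blk 31, set 3) → VC-HIT  vc=[7, 27]
9: 0x77 (blk 7, set 3) → VC-HIT  vc=[31, 27]
10: 0x150 (blk 21, set 1) → MISS  vc=[31, 27, 17]
11: 0x1f2 (blk 31, set 3) → VC-HIT  vc=[7, 27, 17]
12: 0x11b (blk 17, set 1) → VC-HIT  vc=[7, 27, 21]
13: 0x1f2 (blk 31, set 3) → L1-HIT  vc=[7, 27, 21]
14: 0x1bc (blk 27, set 3) → VC-HIT  vc=[7, 31, 21]
15: 0x11e (blk 17, set 1) → L1-HIT  vc=[7, 31, 21]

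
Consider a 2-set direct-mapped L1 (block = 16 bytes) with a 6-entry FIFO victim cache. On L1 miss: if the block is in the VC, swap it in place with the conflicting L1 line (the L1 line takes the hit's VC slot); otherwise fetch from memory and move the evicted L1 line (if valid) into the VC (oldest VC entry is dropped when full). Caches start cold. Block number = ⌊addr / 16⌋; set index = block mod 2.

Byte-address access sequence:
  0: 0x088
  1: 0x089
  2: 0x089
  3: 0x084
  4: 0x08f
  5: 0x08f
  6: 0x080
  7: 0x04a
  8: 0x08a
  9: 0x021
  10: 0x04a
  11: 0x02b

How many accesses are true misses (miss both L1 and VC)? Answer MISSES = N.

0: 0x88 (blk 8, set 0) → MISS  vc=[]
1: 0x89 (blk 8, set 0) → L1-HIT  vc=[]
2: 0x89 (blk 8, set 0) → L1-HIT  vc=[]
3: 0x84 (blk 8, set 0) → L1-HIT  vc=[]
4: 0x8f (blk 8, set 0) → L1-HIT  vc=[]
5: 0x8f (blk 8, set 0) → L1-HIT  vc=[]
6: 0x80 (blk 8, set 0) → L1-HIT  vc=[]
7: 0x4a (blk 4, set 0) → MISS  vc=[8]
8: 0x8a (blk 8, set 0) → VC-HIT  vc=[4]
9: 0x21 (blk 2, set 0) → MISS  vc=[4, 8]
10: 0x4a (blk 4, set 0) → VC-HIT  vc=[2, 8]
11: 0x2b (blk 2, set 0) → VC-HIT  vc=[4, 8]

MISSES = 3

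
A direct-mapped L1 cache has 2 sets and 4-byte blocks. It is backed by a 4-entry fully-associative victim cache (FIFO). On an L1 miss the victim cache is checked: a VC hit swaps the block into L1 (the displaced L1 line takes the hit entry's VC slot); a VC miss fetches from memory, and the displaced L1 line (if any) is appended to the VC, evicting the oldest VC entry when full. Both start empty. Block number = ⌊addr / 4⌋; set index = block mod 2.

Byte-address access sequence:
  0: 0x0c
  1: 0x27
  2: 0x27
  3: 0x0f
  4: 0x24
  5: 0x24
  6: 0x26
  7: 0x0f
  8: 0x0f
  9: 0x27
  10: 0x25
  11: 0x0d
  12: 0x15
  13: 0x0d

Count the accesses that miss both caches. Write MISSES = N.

0: 0xc (blk 3, set 1) → MISS  vc=[]
1: 0x27 (blk 9, set 1) → MISS  vc=[3]
2: 0x27 (blk 9, set 1) → L1-HIT  vc=[3]
3: 0xf (blk 3, set 1) → VC-HIT  vc=[9]
4: 0x24 (blk 9, set 1) → VC-HIT  vc=[3]
5: 0x24 (blk 9, set 1) → L1-HIT  vc=[3]
6: 0x26 (blk 9, set 1) → L1-HIT  vc=[3]
7: 0xf (blk 3, set 1) → VC-HIT  vc=[9]
8: 0xf (blk 3, set 1) → L1-HIT  vc=[9]
9: 0x27 (blk 9, set 1) → VC-HIT  vc=[3]
10: 0x25 (blk 9, set 1) → L1-HIT  vc=[3]
11: 0xd (blk 3, set 1) → VC-HIT  vc=[9]
12: 0x15 (blk 5, set 1) → MISS  vc=[9, 3]
13: 0xd (blk 3, set 1) → VC-HIT  vc=[9, 5]

MISSES = 3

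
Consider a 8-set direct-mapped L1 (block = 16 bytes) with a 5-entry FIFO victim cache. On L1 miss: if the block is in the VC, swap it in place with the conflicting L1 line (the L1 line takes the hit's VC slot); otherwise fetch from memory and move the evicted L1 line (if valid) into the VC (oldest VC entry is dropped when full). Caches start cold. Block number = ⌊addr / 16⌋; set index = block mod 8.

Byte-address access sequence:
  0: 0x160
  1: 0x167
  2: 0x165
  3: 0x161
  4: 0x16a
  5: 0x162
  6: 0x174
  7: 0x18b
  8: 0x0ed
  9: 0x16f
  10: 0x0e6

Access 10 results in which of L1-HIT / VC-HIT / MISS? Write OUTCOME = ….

#0 0x160→b22/s6 MISS; vc=[]
#1 0x167→b22/s6 L1-HIT; vc=[]
#2 0x165→b22/s6 L1-HIT; vc=[]
#3 0x161→b22/s6 L1-HIT; vc=[]
#4 0x16a→b22/s6 L1-HIT; vc=[]
#5 0x162→b22/s6 L1-HIT; vc=[]
#6 0x174→b23/s7 MISS; vc=[]
#7 0x18b→b24/s0 MISS; vc=[]
#8 0xed→b14/s6 MISS; vc=[22]
#9 0x16f→b22/s6 VC-HIT; vc=[14]
#10 0xe6→b14/s6 VC-HIT; vc=[22]

OUTCOME = VC-HIT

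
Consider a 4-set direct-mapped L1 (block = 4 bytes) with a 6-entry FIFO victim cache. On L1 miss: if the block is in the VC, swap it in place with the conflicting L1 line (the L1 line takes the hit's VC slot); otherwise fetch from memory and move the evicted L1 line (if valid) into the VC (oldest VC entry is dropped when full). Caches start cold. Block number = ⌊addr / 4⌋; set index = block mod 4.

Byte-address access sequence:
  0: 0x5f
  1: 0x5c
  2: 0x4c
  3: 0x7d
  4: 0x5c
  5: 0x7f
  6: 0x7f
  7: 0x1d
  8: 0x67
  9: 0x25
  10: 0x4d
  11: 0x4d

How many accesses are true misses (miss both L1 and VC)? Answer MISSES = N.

#0 0x5f→b23/s3 MISS; vc=[]
#1 0x5c→b23/s3 L1-HIT; vc=[]
#2 0x4c→b19/s3 MISS; vc=[23]
#3 0x7d→b31/s3 MISS; vc=[23,19]
#4 0x5c→b23/s3 VC-HIT; vc=[31,19]
#5 0x7f→b31/s3 VC-HIT; vc=[23,19]
#6 0x7f→b31/s3 L1-HIT; vc=[23,19]
#7 0x1d→b7/s3 MISS; vc=[23,19,31]
#8 0x67→b25/s1 MISS; vc=[23,19,31]
#9 0x25→b9/s1 MISS; vc=[23,19,31,25]
#10 0x4d→b19/s3 VC-HIT; vc=[23,7,31,25]
#11 0x4d→b19/s3 L1-HIT; vc=[23,7,31,25]

MISSES = 6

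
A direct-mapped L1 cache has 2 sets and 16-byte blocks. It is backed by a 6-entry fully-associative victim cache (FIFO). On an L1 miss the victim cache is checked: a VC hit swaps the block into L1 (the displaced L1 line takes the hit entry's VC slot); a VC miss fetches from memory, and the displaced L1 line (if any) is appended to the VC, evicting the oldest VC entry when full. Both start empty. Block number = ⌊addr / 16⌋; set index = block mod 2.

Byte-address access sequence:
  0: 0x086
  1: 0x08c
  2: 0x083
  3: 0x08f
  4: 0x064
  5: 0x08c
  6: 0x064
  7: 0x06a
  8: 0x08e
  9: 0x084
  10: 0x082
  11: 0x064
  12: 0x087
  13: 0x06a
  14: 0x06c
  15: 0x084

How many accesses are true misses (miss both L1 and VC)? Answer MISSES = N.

MISSES = 2

  [0] addr=0x86 blk=8 s=0: MISS | VC []
  [1] addr=0x8c blk=8 s=0: L1-HIT | VC []
  [2] addr=0x83 blk=8 s=0: L1-HIT | VC []
  [3] addr=0x8f blk=8 s=0: L1-HIT | VC []
  [4] addr=0x64 blk=6 s=0: MISS | VC [8]
  [5] addr=0x8c blk=8 s=0: VC-HIT | VC [6]
  [6] addr=0x64 blk=6 s=0: VC-HIT | VC [8]
  [7] addr=0x6a blk=6 s=0: L1-HIT | VC [8]
  [8] addr=0x8e blk=8 s=0: VC-HIT | VC [6]
  [9] addr=0x84 blk=8 s=0: L1-HIT | VC [6]
  [10] addr=0x82 blk=8 s=0: L1-HIT | VC [6]
  [11] addr=0x64 blk=6 s=0: VC-HIT | VC [8]
  [12] addr=0x87 blk=8 s=0: VC-HIT | VC [6]
  [13] addr=0x6a blk=6 s=0: VC-HIT | VC [8]
  [14] addr=0x6c blk=6 s=0: L1-HIT | VC [8]
  [15] addr=0x84 blk=8 s=0: VC-HIT | VC [6]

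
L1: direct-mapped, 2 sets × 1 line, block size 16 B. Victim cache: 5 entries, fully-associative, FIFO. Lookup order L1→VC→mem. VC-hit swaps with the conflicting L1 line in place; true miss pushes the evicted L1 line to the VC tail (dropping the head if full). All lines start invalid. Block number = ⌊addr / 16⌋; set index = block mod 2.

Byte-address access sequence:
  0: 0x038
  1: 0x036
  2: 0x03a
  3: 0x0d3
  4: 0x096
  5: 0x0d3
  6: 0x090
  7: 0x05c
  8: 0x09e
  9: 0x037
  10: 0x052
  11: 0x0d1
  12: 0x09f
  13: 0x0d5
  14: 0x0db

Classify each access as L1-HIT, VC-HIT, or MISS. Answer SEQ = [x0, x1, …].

#0 0x38→b3/s1 MISS; vc=[]
#1 0x36→b3/s1 L1-HIT; vc=[]
#2 0x3a→b3/s1 L1-HIT; vc=[]
#3 0xd3→b13/s1 MISS; vc=[3]
#4 0x96→b9/s1 MISS; vc=[3,13]
#5 0xd3→b13/s1 VC-HIT; vc=[3,9]
#6 0x90→b9/s1 VC-HIT; vc=[3,13]
#7 0x5c→b5/s1 MISS; vc=[3,13,9]
#8 0x9e→b9/s1 VC-HIT; vc=[3,13,5]
#9 0x37→b3/s1 VC-HIT; vc=[9,13,5]
#10 0x52→b5/s1 VC-HIT; vc=[9,13,3]
#11 0xd1→b13/s1 VC-HIT; vc=[9,5,3]
#12 0x9f→b9/s1 VC-HIT; vc=[13,5,3]
#13 0xd5→b13/s1 VC-HIT; vc=[9,5,3]
#14 0xdb→b13/s1 L1-HIT; vc=[9,5,3]

SEQ = [MISS, L1-HIT, L1-HIT, MISS, MISS, VC-HIT, VC-HIT, MISS, VC-HIT, VC-HIT, VC-HIT, VC-HIT, VC-HIT, VC-HIT, L1-HIT]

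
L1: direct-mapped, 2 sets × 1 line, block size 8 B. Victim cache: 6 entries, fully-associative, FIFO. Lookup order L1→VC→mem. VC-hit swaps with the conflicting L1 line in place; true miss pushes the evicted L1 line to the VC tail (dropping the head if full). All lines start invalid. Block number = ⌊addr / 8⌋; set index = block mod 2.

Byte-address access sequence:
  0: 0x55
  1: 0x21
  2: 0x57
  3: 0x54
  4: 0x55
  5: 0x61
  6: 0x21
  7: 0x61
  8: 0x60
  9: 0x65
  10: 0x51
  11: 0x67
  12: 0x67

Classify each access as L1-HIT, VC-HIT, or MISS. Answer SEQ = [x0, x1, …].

SEQ = [MISS, MISS, VC-HIT, L1-HIT, L1-HIT, MISS, VC-HIT, VC-HIT, L1-HIT, L1-HIT, VC-HIT, VC-HIT, L1-HIT]

  [0] addr=0x55 blk=10 s=0: MISS | VC []
  [1] addr=0x21 blk=4 s=0: MISS | VC [10]
  [2] addr=0x57 blk=10 s=0: VC-HIT | VC [4]
  [3] addr=0x54 blk=10 s=0: L1-HIT | VC [4]
  [4] addr=0x55 blk=10 s=0: L1-HIT | VC [4]
  [5] addr=0x61 blk=12 s=0: MISS | VC [4, 10]
  [6] addr=0x21 blk=4 s=0: VC-HIT | VC [12, 10]
  [7] addr=0x61 blk=12 s=0: VC-HIT | VC [4, 10]
  [8] addr=0x60 blk=12 s=0: L1-HIT | VC [4, 10]
  [9] addr=0x65 blk=12 s=0: L1-HIT | VC [4, 10]
  [10] addr=0x51 blk=10 s=0: VC-HIT | VC [4, 12]
  [11] addr=0x67 blk=12 s=0: VC-HIT | VC [4, 10]
  [12] addr=0x67 blk=12 s=0: L1-HIT | VC [4, 10]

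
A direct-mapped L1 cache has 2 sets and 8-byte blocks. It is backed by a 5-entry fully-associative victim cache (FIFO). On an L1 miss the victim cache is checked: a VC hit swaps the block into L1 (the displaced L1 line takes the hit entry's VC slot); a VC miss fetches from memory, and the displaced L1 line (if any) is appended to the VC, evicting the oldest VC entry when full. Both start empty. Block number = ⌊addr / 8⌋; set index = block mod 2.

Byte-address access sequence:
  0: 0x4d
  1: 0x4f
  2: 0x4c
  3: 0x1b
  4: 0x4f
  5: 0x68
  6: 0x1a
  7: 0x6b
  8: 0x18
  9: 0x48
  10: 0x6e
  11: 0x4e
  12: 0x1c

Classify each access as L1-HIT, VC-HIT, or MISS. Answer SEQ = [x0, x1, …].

SEQ = [MISS, L1-HIT, L1-HIT, MISS, VC-HIT, MISS, VC-HIT, VC-HIT, VC-HIT, VC-HIT, VC-HIT, VC-HIT, VC-HIT]

  [0] addr=0x4d blk=9 s=1: MISS | VC []
  [1] addr=0x4f blk=9 s=1: L1-HIT | VC []
  [2] addr=0x4c blk=9 s=1: L1-HIT | VC []
  [3] addr=0x1b blk=3 s=1: MISS | VC [9]
  [4] addr=0x4f blk=9 s=1: VC-HIT | VC [3]
  [5] addr=0x68 blk=13 s=1: MISS | VC [3, 9]
  [6] addr=0x1a blk=3 s=1: VC-HIT | VC [13, 9]
  [7] addr=0x6b blk=13 s=1: VC-HIT | VC [3, 9]
  [8] addr=0x18 blk=3 s=1: VC-HIT | VC [13, 9]
  [9] addr=0x48 blk=9 s=1: VC-HIT | VC [13, 3]
  [10] addr=0x6e blk=13 s=1: VC-HIT | VC [9, 3]
  [11] addr=0x4e blk=9 s=1: VC-HIT | VC [13, 3]
  [12] addr=0x1c blk=3 s=1: VC-HIT | VC [13, 9]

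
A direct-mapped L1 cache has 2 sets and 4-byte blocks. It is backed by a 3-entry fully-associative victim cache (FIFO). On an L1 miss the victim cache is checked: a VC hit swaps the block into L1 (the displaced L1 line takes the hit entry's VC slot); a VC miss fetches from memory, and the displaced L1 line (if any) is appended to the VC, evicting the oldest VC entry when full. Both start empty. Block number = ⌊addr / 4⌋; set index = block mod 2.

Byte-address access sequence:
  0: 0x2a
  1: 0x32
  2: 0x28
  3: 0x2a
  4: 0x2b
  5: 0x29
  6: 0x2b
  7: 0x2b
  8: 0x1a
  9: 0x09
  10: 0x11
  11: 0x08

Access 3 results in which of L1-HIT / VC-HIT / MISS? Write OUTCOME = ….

OUTCOME = L1-HIT

  [0] addr=0x2a blk=10 s=0: MISS | VC []
  [1] addr=0x32 blk=12 s=0: MISS | VC [10]
  [2] addr=0x28 blk=10 s=0: VC-HIT | VC [12]
  [3] addr=0x2a blk=10 s=0: L1-HIT | VC [12]
  [4] addr=0x2b blk=10 s=0: L1-HIT | VC [12]
  [5] addr=0x29 blk=10 s=0: L1-HIT | VC [12]
  [6] addr=0x2b blk=10 s=0: L1-HIT | VC [12]
  [7] addr=0x2b blk=10 s=0: L1-HIT | VC [12]
  [8] addr=0x1a blk=6 s=0: MISS | VC [12, 10]
  [9] addr=0x9 blk=2 s=0: MISS | VC [12, 10, 6]
  [10] addr=0x11 blk=4 s=0: MISS | VC [10, 6, 2]
  [11] addr=0x8 blk=2 s=0: VC-HIT | VC [10, 6, 4]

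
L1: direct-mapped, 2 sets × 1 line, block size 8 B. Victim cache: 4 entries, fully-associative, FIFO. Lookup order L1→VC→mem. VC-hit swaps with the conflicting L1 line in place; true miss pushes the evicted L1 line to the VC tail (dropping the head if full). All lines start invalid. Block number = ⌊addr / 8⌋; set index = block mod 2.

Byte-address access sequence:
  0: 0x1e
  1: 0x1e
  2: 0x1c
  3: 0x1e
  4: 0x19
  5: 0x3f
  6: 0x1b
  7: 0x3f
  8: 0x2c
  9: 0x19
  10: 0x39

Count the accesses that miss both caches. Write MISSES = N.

MISSES = 3

#0 0x1e→b3/s1 MISS; vc=[]
#1 0x1e→b3/s1 L1-HIT; vc=[]
#2 0x1c→b3/s1 L1-HIT; vc=[]
#3 0x1e→b3/s1 L1-HIT; vc=[]
#4 0x19→b3/s1 L1-HIT; vc=[]
#5 0x3f→b7/s1 MISS; vc=[3]
#6 0x1b→b3/s1 VC-HIT; vc=[7]
#7 0x3f→b7/s1 VC-HIT; vc=[3]
#8 0x2c→b5/s1 MISS; vc=[3,7]
#9 0x19→b3/s1 VC-HIT; vc=[5,7]
#10 0x39→b7/s1 VC-HIT; vc=[5,3]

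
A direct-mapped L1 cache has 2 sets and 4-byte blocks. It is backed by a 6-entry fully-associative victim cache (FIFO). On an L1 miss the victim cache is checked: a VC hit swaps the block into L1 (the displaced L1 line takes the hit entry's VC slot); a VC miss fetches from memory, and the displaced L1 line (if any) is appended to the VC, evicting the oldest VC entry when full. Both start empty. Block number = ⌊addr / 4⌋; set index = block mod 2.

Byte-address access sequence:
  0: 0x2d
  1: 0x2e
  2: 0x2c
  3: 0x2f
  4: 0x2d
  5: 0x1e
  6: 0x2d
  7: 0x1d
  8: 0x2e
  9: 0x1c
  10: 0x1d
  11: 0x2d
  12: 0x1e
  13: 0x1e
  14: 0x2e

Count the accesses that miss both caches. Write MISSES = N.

MISSES = 2

0: 0x2d (blk 11, set 1) → MISS  vc=[]
1: 0x2e (blk 11, set 1) → L1-HIT  vc=[]
2: 0x2c (blk 11, set 1) → L1-HIT  vc=[]
3: 0x2f (blk 11, set 1) → L1-HIT  vc=[]
4: 0x2d (blk 11, set 1) → L1-HIT  vc=[]
5: 0x1e (blk 7, set 1) → MISS  vc=[11]
6: 0x2d (blk 11, set 1) → VC-HIT  vc=[7]
7: 0x1d (blk 7, set 1) → VC-HIT  vc=[11]
8: 0x2e (blk 11, set 1) → VC-HIT  vc=[7]
9: 0x1c (blk 7, set 1) → VC-HIT  vc=[11]
10: 0x1d (blk 7, set 1) → L1-HIT  vc=[11]
11: 0x2d (blk 11, set 1) → VC-HIT  vc=[7]
12: 0x1e (blk 7, set 1) → VC-HIT  vc=[11]
13: 0x1e (blk 7, set 1) → L1-HIT  vc=[11]
14: 0x2e (blk 11, set 1) → VC-HIT  vc=[7]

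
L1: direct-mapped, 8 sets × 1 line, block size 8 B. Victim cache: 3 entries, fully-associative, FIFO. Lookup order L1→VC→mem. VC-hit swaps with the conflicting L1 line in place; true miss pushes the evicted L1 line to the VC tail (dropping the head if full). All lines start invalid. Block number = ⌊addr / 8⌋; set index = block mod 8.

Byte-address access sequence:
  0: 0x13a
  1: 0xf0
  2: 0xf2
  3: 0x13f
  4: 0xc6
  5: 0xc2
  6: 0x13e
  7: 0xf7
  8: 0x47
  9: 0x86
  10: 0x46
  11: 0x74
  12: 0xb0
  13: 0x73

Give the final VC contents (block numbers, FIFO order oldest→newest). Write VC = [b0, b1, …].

  [0] addr=0x13a blk=39 s=7: MISS | VC []
  [1] addr=0xf0 blk=30 s=6: MISS | VC []
  [2] addr=0xf2 blk=30 s=6: L1-HIT | VC []
  [3] addr=0x13f blk=39 s=7: L1-HIT | VC []
  [4] addr=0xc6 blk=24 s=0: MISS | VC []
  [5] addr=0xc2 blk=24 s=0: L1-HIT | VC []
  [6] addr=0x13e blk=39 s=7: L1-HIT | VC []
  [7] addr=0xf7 blk=30 s=6: L1-HIT | VC []
  [8] addr=0x47 blk=8 s=0: MISS | VC [24]
  [9] addr=0x86 blk=16 s=0: MISS | VC [24, 8]
  [10] addr=0x46 blk=8 s=0: VC-HIT | VC [24, 16]
  [11] addr=0x74 blk=14 s=6: MISS | VC [24, 16, 30]
  [12] addr=0xb0 blk=22 s=6: MISS | VC [16, 30, 14]
  [13] addr=0x73 blk=14 s=6: VC-HIT | VC [16, 30, 22]

VC = [16, 30, 22]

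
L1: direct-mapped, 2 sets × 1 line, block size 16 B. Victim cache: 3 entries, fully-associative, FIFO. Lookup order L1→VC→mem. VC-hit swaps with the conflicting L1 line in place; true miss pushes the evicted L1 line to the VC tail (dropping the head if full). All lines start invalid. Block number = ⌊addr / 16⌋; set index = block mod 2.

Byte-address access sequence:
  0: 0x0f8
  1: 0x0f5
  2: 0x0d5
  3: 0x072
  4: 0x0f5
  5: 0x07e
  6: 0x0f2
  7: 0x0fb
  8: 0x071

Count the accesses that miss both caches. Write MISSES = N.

MISSES = 3

#0 0xf8→b15/s1 MISS; vc=[]
#1 0xf5→b15/s1 L1-HIT; vc=[]
#2 0xd5→b13/s1 MISS; vc=[15]
#3 0x72→b7/s1 MISS; vc=[15,13]
#4 0xf5→b15/s1 VC-HIT; vc=[7,13]
#5 0x7e→b7/s1 VC-HIT; vc=[15,13]
#6 0xf2→b15/s1 VC-HIT; vc=[7,13]
#7 0xfb→b15/s1 L1-HIT; vc=[7,13]
#8 0x71→b7/s1 VC-HIT; vc=[15,13]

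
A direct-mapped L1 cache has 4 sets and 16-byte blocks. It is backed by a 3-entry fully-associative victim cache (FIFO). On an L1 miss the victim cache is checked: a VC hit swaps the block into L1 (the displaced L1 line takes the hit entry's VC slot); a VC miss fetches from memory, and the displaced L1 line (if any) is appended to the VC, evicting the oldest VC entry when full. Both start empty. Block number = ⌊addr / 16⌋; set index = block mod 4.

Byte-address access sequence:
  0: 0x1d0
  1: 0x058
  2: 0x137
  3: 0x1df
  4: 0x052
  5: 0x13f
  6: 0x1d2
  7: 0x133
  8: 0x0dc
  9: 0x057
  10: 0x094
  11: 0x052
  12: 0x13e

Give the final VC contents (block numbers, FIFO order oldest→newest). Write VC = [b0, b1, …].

VC = [13, 29, 9]

#0 0x1d0→b29/s1 MISS; vc=[]
#1 0x58→b5/s1 MISS; vc=[29]
#2 0x137→b19/s3 MISS; vc=[29]
#3 0x1df→b29/s1 VC-HIT; vc=[5]
#4 0x52→b5/s1 VC-HIT; vc=[29]
#5 0x13f→b19/s3 L1-HIT; vc=[29]
#6 0x1d2→b29/s1 VC-HIT; vc=[5]
#7 0x133→b19/s3 L1-HIT; vc=[5]
#8 0xdc→b13/s1 MISS; vc=[5,29]
#9 0x57→b5/s1 VC-HIT; vc=[13,29]
#10 0x94→b9/s1 MISS; vc=[13,29,5]
#11 0x52→b5/s1 VC-HIT; vc=[13,29,9]
#12 0x13e→b19/s3 L1-HIT; vc=[13,29,9]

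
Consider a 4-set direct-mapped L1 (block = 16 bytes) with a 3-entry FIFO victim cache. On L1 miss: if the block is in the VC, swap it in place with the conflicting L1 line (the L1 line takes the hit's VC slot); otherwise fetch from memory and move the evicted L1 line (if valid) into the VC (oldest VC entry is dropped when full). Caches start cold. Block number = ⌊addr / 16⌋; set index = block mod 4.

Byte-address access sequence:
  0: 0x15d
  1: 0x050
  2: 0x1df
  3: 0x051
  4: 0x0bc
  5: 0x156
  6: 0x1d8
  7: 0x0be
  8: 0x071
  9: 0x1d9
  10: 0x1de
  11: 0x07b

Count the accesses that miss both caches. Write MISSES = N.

MISSES = 5

  [0] addr=0x15d blk=21 s=1: MISS | VC []
  [1] addr=0x50 blk=5 s=1: MISS | VC [21]
  [2] addr=0x1df blk=29 s=1: MISS | VC [21, 5]
  [3] addr=0x51 blk=5 s=1: VC-HIT | VC [21, 29]
  [4] addr=0xbc blk=11 s=3: MISS | VC [21, 29]
  [5] addr=0x156 blk=21 s=1: VC-HIT | VC [5, 29]
  [6] addr=0x1d8 blk=29 s=1: VC-HIT | VC [5, 21]
  [7] addr=0xbe blk=11 s=3: L1-HIT | VC [5, 21]
  [8] addr=0x71 blk=7 s=3: MISS | VC [5, 21, 11]
  [9] addr=0x1d9 blk=29 s=1: L1-HIT | VC [5, 21, 11]
  [10] addr=0x1de blk=29 s=1: L1-HIT | VC [5, 21, 11]
  [11] addr=0x7b blk=7 s=3: L1-HIT | VC [5, 21, 11]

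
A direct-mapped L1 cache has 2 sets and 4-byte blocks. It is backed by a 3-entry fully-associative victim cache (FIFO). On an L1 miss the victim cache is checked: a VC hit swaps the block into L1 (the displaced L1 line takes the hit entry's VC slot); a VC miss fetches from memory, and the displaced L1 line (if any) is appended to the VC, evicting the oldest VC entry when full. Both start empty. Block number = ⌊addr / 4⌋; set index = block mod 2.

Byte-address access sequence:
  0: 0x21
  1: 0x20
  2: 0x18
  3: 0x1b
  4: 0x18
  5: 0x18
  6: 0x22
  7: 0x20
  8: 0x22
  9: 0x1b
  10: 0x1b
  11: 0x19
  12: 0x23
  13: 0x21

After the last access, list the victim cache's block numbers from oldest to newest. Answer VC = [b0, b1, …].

0: 0x21 (blk 8, set 0) → MISS  vc=[]
1: 0x20 (blk 8, set 0) → L1-HIT  vc=[]
2: 0x18 (blk 6, set 0) → MISS  vc=[8]
3: 0x1b (blk 6, set 0) → L1-HIT  vc=[8]
4: 0x18 (blk 6, set 0) → L1-HIT  vc=[8]
5: 0x18 (blk 6, set 0) → L1-HIT  vc=[8]
6: 0x22 (blk 8, set 0) → VC-HIT  vc=[6]
7: 0x20 (blk 8, set 0) → L1-HIT  vc=[6]
8: 0x22 (blk 8, set 0) → L1-HIT  vc=[6]
9: 0x1b (blk 6, set 0) → VC-HIT  vc=[8]
10: 0x1b (blk 6, set 0) → L1-HIT  vc=[8]
11: 0x19 (blk 6, set 0) → L1-HIT  vc=[8]
12: 0x23 (blk 8, set 0) → VC-HIT  vc=[6]
13: 0x21 (blk 8, set 0) → L1-HIT  vc=[6]

VC = [6]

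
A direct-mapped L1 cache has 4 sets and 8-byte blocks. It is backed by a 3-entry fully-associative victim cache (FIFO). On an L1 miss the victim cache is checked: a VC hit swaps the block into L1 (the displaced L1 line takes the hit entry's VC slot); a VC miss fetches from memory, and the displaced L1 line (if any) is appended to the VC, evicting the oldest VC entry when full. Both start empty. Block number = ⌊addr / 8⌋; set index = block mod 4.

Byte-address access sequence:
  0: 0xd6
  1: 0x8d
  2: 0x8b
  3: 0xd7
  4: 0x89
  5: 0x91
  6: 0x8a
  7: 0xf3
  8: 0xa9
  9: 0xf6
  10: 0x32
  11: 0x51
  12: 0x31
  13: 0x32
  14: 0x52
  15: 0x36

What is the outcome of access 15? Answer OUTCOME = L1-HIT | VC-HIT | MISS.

OUTCOME = VC-HIT

#0 0xd6→b26/s2 MISS; vc=[]
#1 0x8d→b17/s1 MISS; vc=[]
#2 0x8b→b17/s1 L1-HIT; vc=[]
#3 0xd7→b26/s2 L1-HIT; vc=[]
#4 0x89→b17/s1 L1-HIT; vc=[]
#5 0x91→b18/s2 MISS; vc=[26]
#6 0x8a→b17/s1 L1-HIT; vc=[26]
#7 0xf3→b30/s2 MISS; vc=[26,18]
#8 0xa9→b21/s1 MISS; vc=[26,18,17]
#9 0xf6→b30/s2 L1-HIT; vc=[26,18,17]
#10 0x32→b6/s2 MISS; vc=[18,17,30]
#11 0x51→b10/s2 MISS; vc=[17,30,6]
#12 0x31→b6/s2 VC-HIT; vc=[17,30,10]
#13 0x32→b6/s2 L1-HIT; vc=[17,30,10]
#14 0x52→b10/s2 VC-HIT; vc=[17,30,6]
#15 0x36→b6/s2 VC-HIT; vc=[17,30,10]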